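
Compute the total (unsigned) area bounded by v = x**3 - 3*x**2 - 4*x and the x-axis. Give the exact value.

The curve meets the x-axis where x**3 - 3*x**2 - 4*x = 0, i.e. x*(x - 4)*(x + 1) = 0, at x = -1, 0, 4.
On [-1, 0] the curve lies above the axis; ∫[-1,0] (x**3 - 3*x**2 - 4*x) dx = 3/4, giving area 3/4.
On [0, 4] the curve lies below the axis; ∫[0,4] (x**3 - 3*x**2 - 4*x) dx = -32, giving area 32.
Total area = 3/4 + 32 = 131/4.

131/4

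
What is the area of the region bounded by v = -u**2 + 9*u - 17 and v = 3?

Set the curves equal: -u**2 + 9*u - 17 = 3, so -u**2 + 9*u - 20 = 0, which factors as -(u - 5)*(u - 4) = 0. The curves meet at u = 4, 5.
On [4, 5], v = -u**2 + 9*u - 17 is on top; that piece has area ∫[4,5] (-u**2 + 9*u - 20) du = 1/6.

1/6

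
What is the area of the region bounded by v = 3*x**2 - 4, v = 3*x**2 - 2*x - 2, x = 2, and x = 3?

3

On [2, 3], (3*x**2 - 4) - (3*x**2 - 2*x - 2) = 2*x - 2 is ≥ 0 throughout, so the area is a single integral of |2*x - 2|.
∫[2,3] (2*x - 2) dx = 3.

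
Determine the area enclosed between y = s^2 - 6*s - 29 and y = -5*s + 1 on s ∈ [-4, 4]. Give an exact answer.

On [-4, 4], (s^2 - 6*s - 29) - (-5*s + 1) = s^2 - s - 30 is ≤ 0 throughout, so the area is a single integral of |s^2 - s - 30|.
∫[-4,4] (s^2 - s - 30) ds = -592/3; the area of that piece is 592/3.

592/3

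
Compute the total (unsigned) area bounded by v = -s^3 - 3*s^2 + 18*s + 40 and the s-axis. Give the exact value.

999/4

The curve meets the s-axis where -s^3 - 3*s^2 + 18*s + 40 = 0, i.e. -(s - 4)*(s + 2)*(s + 5) = 0, at s = -5, -2, 4.
On [-5, -2] the curve lies below the axis; ∫[-5,-2] (-s^3 - 3*s^2 + 18*s + 40) ds = -135/4, giving area 135/4.
On [-2, 4] the curve lies above the axis; ∫[-2,4] (-s^3 - 3*s^2 + 18*s + 40) ds = 216, giving area 216.
Total area = 135/4 + 216 = 999/4.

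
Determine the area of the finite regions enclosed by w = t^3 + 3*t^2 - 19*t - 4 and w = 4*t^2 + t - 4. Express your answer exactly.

Set the curves equal: t^3 + 3*t^2 - 19*t - 4 = 4*t^2 + t - 4, so t^3 - t^2 - 20*t = 0, which factors as t*(t - 5)*(t + 4) = 0. The curves meet at t = -4, 0, 5.
On [-4, 0], w = t^3 + 3*t^2 - 19*t - 4 is on top; that piece has area ∫[-4,0] (t^3 - t^2 - 20*t) dt = 224/3.
On [0, 5], w = 4*t^2 + t - 4 is on top; that piece has area ∫[0,5] (-(t^3 - t^2 - 20*t)) dt = 1625/12.
Total enclosed area = 224/3 + 1625/12 = 2521/12.

2521/12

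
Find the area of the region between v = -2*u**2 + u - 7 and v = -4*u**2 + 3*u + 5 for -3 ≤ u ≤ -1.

The difference (-2*u**2 + u - 7) - (-4*u**2 + 3*u + 5) = 2*u**2 - 2*u - 12 changes sign at u = -2 inside [-3, -1], so split the integral there.
∫[-3,-2] (2*u**2 - 2*u - 12) du = 17/3.
∫[-2,-1] (2*u**2 - 2*u - 12) du = -13/3; the area of that piece is 13/3.
Total area = 17/3 + 13/3 = 10.

10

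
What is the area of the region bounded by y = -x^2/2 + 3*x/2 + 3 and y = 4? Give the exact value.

Set the curves equal: -x^2/2 + 3*x/2 + 3 = 4, so -x^2/2 + 3*x/2 - 1 = 0, which factors as -(x - 2)*(x - 1)/2 = 0. The curves meet at x = 1, 2.
On [1, 2], y = -x^2/2 + 3*x/2 + 3 is on top; that piece has area ∫[1,2] (-x^2/2 + 3*x/2 - 1) dx = 1/12.

1/12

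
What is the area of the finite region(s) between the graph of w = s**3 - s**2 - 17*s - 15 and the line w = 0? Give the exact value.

The curve meets the s-axis where s**3 - s**2 - 17*s - 15 = 0, i.e. (s - 5)*(s + 1)*(s + 3) = 0, at s = -3, -1, 5.
On [-3, -1] the curve lies above the axis; ∫[-3,-1] (s**3 - s**2 - 17*s - 15) ds = 28/3, giving area 28/3.
On [-1, 5] the curve lies below the axis; ∫[-1,5] (s**3 - s**2 - 17*s - 15) ds = -180, giving area 180.
Total area = 28/3 + 180 = 568/3.

568/3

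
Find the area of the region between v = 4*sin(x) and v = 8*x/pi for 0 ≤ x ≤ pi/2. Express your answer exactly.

4 - pi

On [0, pi/2], (4*sin(x)) - (8*x/pi) = -8*x/pi + 4*sin(x) is ≥ 0 throughout, so the area is a single integral of |-8*x/pi + 4*sin(x)|.
∫[0,pi/2] (-8*x/pi + 4*sin(x)) dx = 4 - pi.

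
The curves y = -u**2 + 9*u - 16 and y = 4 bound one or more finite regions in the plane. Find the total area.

Set the curves equal: -u**2 + 9*u - 16 = 4, so -u**2 + 9*u - 20 = 0, which factors as -(u - 5)*(u - 4) = 0. The curves meet at u = 4, 5.
On [4, 5], y = -u**2 + 9*u - 16 is on top; that piece has area ∫[4,5] (-u**2 + 9*u - 20) du = 1/6.

1/6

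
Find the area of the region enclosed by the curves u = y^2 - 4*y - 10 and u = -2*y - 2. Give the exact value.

Both boundary curves give u as a function of y, so integrate with respect to y. Setting them equal: y^2 - 2*y - 8 = 0, i.e. (y - 4)*(y + 2) = 0, so they meet at y = -2, 4.
For y in [-2, 4], u = y^2 - 4*y - 10 is on the left; area = ∫[-2,4] (-(y^2 - 2*y - 8)) dy = 36.

36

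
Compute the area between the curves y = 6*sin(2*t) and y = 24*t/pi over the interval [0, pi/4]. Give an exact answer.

3 - 3*pi/4

On [0, pi/4], (6*sin(2*t)) - (24*t/pi) = -24*t/pi + 6*sin(2*t) is ≥ 0 throughout, so the area is a single integral of |-24*t/pi + 6*sin(2*t)|.
∫[0,pi/4] (-24*t/pi + 6*sin(2*t)) dt = 3 - 3*pi/4.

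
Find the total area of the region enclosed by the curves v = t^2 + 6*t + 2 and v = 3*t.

1/6

Set the curves equal: t^2 + 6*t + 2 = 3*t, so t^2 + 3*t + 2 = 0, which factors as (t + 1)*(t + 2) = 0. The curves meet at t = -2, -1.
On [-2, -1], v = 3*t is on top; that piece has area ∫[-2,-1] (-(t^2 + 3*t + 2)) dt = 1/6.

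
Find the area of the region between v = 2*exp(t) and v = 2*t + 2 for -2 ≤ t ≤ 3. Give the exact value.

-15 - 2*exp(-2) + 2*exp(3)

On [-2, 3], (2*exp(t)) - (2*t + 2) = -2*t + 2*exp(t) - 2 is ≥ 0 throughout, so the area is a single integral of |-2*t + 2*exp(t) - 2|.
∫[-2,3] (-2*t + 2*exp(t) - 2) dt = -15 - 2*exp(-2) + 2*exp(3).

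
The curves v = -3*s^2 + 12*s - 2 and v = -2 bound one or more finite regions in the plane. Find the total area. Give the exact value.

Set the curves equal: -3*s^2 + 12*s - 2 = -2, so -3*s^2 + 12*s = 0, which factors as -3*s*(s - 4) = 0. The curves meet at s = 0, 4.
On [0, 4], v = -3*s^2 + 12*s - 2 is on top; that piece has area ∫[0,4] (-3*s^2 + 12*s) ds = 32.

32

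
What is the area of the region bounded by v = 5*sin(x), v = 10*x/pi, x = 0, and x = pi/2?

5 - 5*pi/4

On [0, pi/2], (5*sin(x)) - (10*x/pi) = -10*x/pi + 5*sin(x) is ≥ 0 throughout, so the area is a single integral of |-10*x/pi + 5*sin(x)|.
∫[0,pi/2] (-10*x/pi + 5*sin(x)) dx = 5 - 5*pi/4.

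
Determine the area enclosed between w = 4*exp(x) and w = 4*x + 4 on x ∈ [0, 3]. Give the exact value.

-34 + 4*exp(3)

On [0, 3], (4*exp(x)) - (4*x + 4) = -4*x + 4*exp(x) - 4 is ≥ 0 throughout, so the area is a single integral of |-4*x + 4*exp(x) - 4|.
∫[0,3] (-4*x + 4*exp(x) - 4) dx = -34 + 4*exp(3).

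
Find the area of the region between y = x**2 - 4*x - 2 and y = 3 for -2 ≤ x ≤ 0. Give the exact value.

The difference (x**2 - 4*x - 2) - (3) = x**2 - 4*x - 5 changes sign at x = -1 inside [-2, 0], so split the integral there.
∫[-2,-1] (x**2 - 4*x - 5) dx = 10/3.
∫[-1,0] (x**2 - 4*x - 5) dx = -8/3; the area of that piece is 8/3.
Total area = 10/3 + 8/3 = 6.

6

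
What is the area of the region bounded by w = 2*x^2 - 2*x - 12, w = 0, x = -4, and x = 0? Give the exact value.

The difference (2*x^2 - 2*x - 12) - (0) = 2*x^2 - 2*x - 12 changes sign at x = -2 inside [-4, 0], so split the integral there.
∫[-4,-2] (2*x^2 - 2*x - 12) dx = 76/3.
∫[-2,0] (2*x^2 - 2*x - 12) dx = -44/3; the area of that piece is 44/3.
Total area = 76/3 + 44/3 = 40.

40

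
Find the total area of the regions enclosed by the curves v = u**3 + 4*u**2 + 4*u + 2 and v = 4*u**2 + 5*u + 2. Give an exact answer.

Set the curves equal: u**3 + 4*u**2 + 4*u + 2 = 4*u**2 + 5*u + 2, so u**3 - u = 0, which factors as u*(u - 1)*(u + 1) = 0. The curves meet at u = -1, 0, 1.
On [-1, 0], v = u**3 + 4*u**2 + 4*u + 2 is on top; that piece has area ∫[-1,0] (u**3 - u) du = 1/4.
On [0, 1], v = 4*u**2 + 5*u + 2 is on top; that piece has area ∫[0,1] (-(u**3 - u)) du = 1/4.
Total enclosed area = 1/4 + 1/4 = 1/2.

1/2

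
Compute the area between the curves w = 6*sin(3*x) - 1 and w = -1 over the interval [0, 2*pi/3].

8

The difference (6*sin(3*x) - 1) - (-1) = 6*sin(3*x) changes sign at x = pi/3 inside [0, 2*pi/3], so split the integral there.
∫[0,pi/3] (6*sin(3*x)) dx = 4.
∫[pi/3,2*pi/3] (6*sin(3*x)) dx = -4; the area of that piece is 4.
Total area = 4 + 4 = 8.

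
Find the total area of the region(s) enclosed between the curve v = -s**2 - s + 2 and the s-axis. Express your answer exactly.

9/2

The curve meets the s-axis where -s**2 - s + 2 = 0, i.e. -(s - 1)*(s + 2) = 0, at s = -2, 1.
On [-2, 1] the curve lies above the axis; ∫[-2,1] (-s**2 - s + 2) ds = 9/2, giving area 9/2.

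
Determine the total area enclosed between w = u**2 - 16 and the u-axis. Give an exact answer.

256/3

The curve meets the u-axis where u**2 - 16 = 0, i.e. (u - 4)*(u + 4) = 0, at u = -4, 4.
On [-4, 4] the curve lies below the axis; ∫[-4,4] (u**2 - 16) du = -256/3, giving area 256/3.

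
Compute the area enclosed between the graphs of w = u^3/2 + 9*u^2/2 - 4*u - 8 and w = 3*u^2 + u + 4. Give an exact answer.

Set the curves equal: u^3/2 + 9*u^2/2 - 4*u - 8 = 3*u^2 + u + 4, so u^3/2 + 3*u^2/2 - 5*u - 12 = 0, which factors as (u - 3)*(u + 2)*(u + 4)/2 = 0. The curves meet at u = -4, -2, 3.
On [-4, -2], w = u^3/2 + 9*u^2/2 - 4*u - 8 is on top; that piece has area ∫[-4,-2] (u^3/2 + 3*u^2/2 - 5*u - 12) du = 4.
On [-2, 3], w = 3*u^2 + u + 4 is on top; that piece has area ∫[-2,3] (-(u^3/2 + 3*u^2/2 - 5*u - 12)) du = 375/8.
Total enclosed area = 4 + 375/8 = 407/8.

407/8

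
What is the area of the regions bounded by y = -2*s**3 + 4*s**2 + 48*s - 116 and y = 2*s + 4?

Set the curves equal: -2*s**3 + 4*s**2 + 48*s - 116 = 2*s + 4, so -2*s**3 + 4*s**2 + 46*s - 120 = 0, which factors as -2*(s - 4)*(s - 3)*(s + 5) = 0. The curves meet at s = -5, 3, 4.
On [-5, 3], y = 2*s + 4 is on top; that piece has area ∫[-5,3] (-(-2*s**3 + 4*s**2 + 46*s - 120)) ds = 2560/3.
On [3, 4], y = -2*s**3 + 4*s**2 + 48*s - 116 is on top; that piece has area ∫[3,4] (-2*s**3 + 4*s**2 + 46*s - 120) ds = 17/6.
Total enclosed area = 2560/3 + 17/6 = 5137/6.

5137/6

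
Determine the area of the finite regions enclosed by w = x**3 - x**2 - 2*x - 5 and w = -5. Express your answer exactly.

37/12

Set the curves equal: x**3 - x**2 - 2*x - 5 = -5, so x**3 - x**2 - 2*x = 0, which factors as x*(x - 2)*(x + 1) = 0. The curves meet at x = -1, 0, 2.
On [-1, 0], w = x**3 - x**2 - 2*x - 5 is on top; that piece has area ∫[-1,0] (x**3 - x**2 - 2*x) dx = 5/12.
On [0, 2], w = -5 is on top; that piece has area ∫[0,2] (-(x**3 - x**2 - 2*x)) dx = 8/3.
Total enclosed area = 5/12 + 8/3 = 37/12.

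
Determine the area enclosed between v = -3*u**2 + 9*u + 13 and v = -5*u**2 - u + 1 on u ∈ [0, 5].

805/3

On [0, 5], (-3*u**2 + 9*u + 13) - (-5*u**2 - u + 1) = 2*u**2 + 10*u + 12 is ≥ 0 throughout, so the area is a single integral of |2*u**2 + 10*u + 12|.
∫[0,5] (2*u**2 + 10*u + 12) du = 805/3.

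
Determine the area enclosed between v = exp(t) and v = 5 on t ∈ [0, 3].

The difference (exp(t)) - (5) = exp(t) - 5 changes sign at t = log(5) inside [0, 3], so split the integral there.
∫[0,log(5)] (exp(t) - 5) dt = 4 - log(3125); the area of that piece is -4 + log(3125).
∫[log(5),3] (exp(t) - 5) dt = -20 + 5*log(5) + exp(3).
Total area = (-4 + log(3125)) + (-20 + 5*log(5) + exp(3)) = -24 + 10*log(5) + exp(3).

-24 + 10*log(5) + exp(3)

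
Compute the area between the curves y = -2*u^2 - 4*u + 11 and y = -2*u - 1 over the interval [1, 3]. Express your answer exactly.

10

The difference (-2*u^2 - 4*u + 11) - (-2*u - 1) = -2*u^2 - 2*u + 12 changes sign at u = 2 inside [1, 3], so split the integral there.
∫[1,2] (-2*u^2 - 2*u + 12) du = 13/3.
∫[2,3] (-2*u^2 - 2*u + 12) du = -17/3; the area of that piece is 17/3.
Total area = 13/3 + 17/3 = 10.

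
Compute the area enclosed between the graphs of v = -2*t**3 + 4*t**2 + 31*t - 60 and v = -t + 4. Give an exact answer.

1136/3

Set the curves equal: -2*t**3 + 4*t**2 + 31*t - 60 = -t + 4, so -2*t**3 + 4*t**2 + 32*t - 64 = 0, which factors as -2*(t - 4)*(t - 2)*(t + 4) = 0. The curves meet at t = -4, 2, 4.
On [-4, 2], v = -t + 4 is on top; that piece has area ∫[-4,2] (-(-2*t**3 + 4*t**2 + 32*t - 64)) dt = 360.
On [2, 4], v = -2*t**3 + 4*t**2 + 31*t - 60 is on top; that piece has area ∫[2,4] (-2*t**3 + 4*t**2 + 32*t - 64) dt = 56/3.
Total enclosed area = 360 + 56/3 = 1136/3.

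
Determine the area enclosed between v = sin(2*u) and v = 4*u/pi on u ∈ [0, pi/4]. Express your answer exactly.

On [0, pi/4], (sin(2*u)) - (4*u/pi) = -4*u/pi + sin(2*u) is ≥ 0 throughout, so the area is a single integral of |-4*u/pi + sin(2*u)|.
∫[0,pi/4] (-4*u/pi + sin(2*u)) du = 1/2 - pi/8.

1/2 - pi/8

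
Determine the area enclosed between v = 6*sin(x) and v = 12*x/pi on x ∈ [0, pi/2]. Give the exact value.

On [0, pi/2], (6*sin(x)) - (12*x/pi) = -12*x/pi + 6*sin(x) is ≥ 0 throughout, so the area is a single integral of |-12*x/pi + 6*sin(x)|.
∫[0,pi/2] (-12*x/pi + 6*sin(x)) dx = 6 - 3*pi/2.

6 - 3*pi/2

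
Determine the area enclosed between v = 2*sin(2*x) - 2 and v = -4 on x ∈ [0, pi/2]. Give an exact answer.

On [0, pi/2], (2*sin(2*x) - 2) - (-4) = 2*sin(2*x) + 2 is ≥ 0 throughout, so the area is a single integral of |2*sin(2*x) + 2|.
∫[0,pi/2] (2*sin(2*x) + 2) dx = 2 + pi.

2 + pi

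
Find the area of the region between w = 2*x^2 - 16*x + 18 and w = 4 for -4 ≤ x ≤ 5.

The difference (2*x^2 - 16*x + 18) - (4) = 2*x^2 - 16*x + 14 changes sign at x = 1 inside [-4, 5], so split the integral there.
∫[-4,1] (2*x^2 - 16*x + 14) dx = 700/3.
∫[1,5] (2*x^2 - 16*x + 14) dx = -160/3; the area of that piece is 160/3.
Total area = 700/3 + 160/3 = 860/3.

860/3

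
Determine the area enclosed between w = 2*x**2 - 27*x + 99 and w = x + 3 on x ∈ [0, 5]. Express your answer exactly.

640/3

On [0, 5], (2*x**2 - 27*x + 99) - (x + 3) = 2*x**2 - 28*x + 96 is ≥ 0 throughout, so the area is a single integral of |2*x**2 - 28*x + 96|.
∫[0,5] (2*x**2 - 28*x + 96) dx = 640/3.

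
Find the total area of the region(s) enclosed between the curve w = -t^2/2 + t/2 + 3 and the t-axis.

The curve meets the t-axis where -t^2/2 + t/2 + 3 = 0, i.e. -(t - 3)*(t + 2)/2 = 0, at t = -2, 3.
On [-2, 3] the curve lies above the axis; ∫[-2,3] (-t^2/2 + t/2 + 3) dt = 125/12, giving area 125/12.

125/12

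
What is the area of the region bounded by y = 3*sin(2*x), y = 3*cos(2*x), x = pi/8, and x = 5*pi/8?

3*sqrt(2)

On [pi/8, 5*pi/8], (3*sin(2*x)) - (3*cos(2*x)) = 3*sin(2*x) - 3*cos(2*x) is ≥ 0 throughout, so the area is a single integral of |3*sin(2*x) - 3*cos(2*x)|.
∫[pi/8,5*pi/8] (3*sin(2*x) - 3*cos(2*x)) dx = 3*sqrt(2).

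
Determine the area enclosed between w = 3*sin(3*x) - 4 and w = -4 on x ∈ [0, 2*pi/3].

4

The difference (3*sin(3*x) - 4) - (-4) = 3*sin(3*x) changes sign at x = pi/3 inside [0, 2*pi/3], so split the integral there.
∫[0,pi/3] (3*sin(3*x)) dx = 2.
∫[pi/3,2*pi/3] (3*sin(3*x)) dx = -2; the area of that piece is 2.
Total area = 2 + 2 = 4.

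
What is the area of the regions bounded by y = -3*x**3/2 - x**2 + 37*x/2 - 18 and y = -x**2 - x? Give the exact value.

Set the curves equal: -3*x**3/2 - x**2 + 37*x/2 - 18 = -x**2 - x, so -3*x**3/2 + 39*x/2 - 18 = 0, which factors as -3*(x - 3)*(x - 1)*(x + 4)/2 = 0. The curves meet at x = -4, 1, 3.
On [-4, 1], y = -x**2 - x is on top; that piece has area ∫[-4,1] (-(-3*x**3/2 + 39*x/2 - 18)) dx = 1125/8.
On [1, 3], y = -3*x**3/2 - x**2 + 37*x/2 - 18 is on top; that piece has area ∫[1,3] (-3*x**3/2 + 39*x/2 - 18) dx = 12.
Total enclosed area = 1125/8 + 12 = 1221/8.

1221/8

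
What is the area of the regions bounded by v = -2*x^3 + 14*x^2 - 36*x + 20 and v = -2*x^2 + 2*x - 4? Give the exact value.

37/6

Set the curves equal: -2*x^3 + 14*x^2 - 36*x + 20 = -2*x^2 + 2*x - 4, so -2*x^3 + 16*x^2 - 38*x + 24 = 0, which factors as -2*(x - 4)*(x - 3)*(x - 1) = 0. The curves meet at x = 1, 3, 4.
On [1, 3], v = -2*x^2 + 2*x - 4 is on top; that piece has area ∫[1,3] (-(-2*x^3 + 16*x^2 - 38*x + 24)) dx = 16/3.
On [3, 4], v = -2*x^3 + 14*x^2 - 36*x + 20 is on top; that piece has area ∫[3,4] (-2*x^3 + 16*x^2 - 38*x + 24) dx = 5/6.
Total enclosed area = 16/3 + 5/6 = 37/6.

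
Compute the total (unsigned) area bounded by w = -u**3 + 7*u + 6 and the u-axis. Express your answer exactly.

The curve meets the u-axis where -u**3 + 7*u + 6 = 0, i.e. -(u - 3)*(u + 1)*(u + 2) = 0, at u = -2, -1, 3.
On [-2, -1] the curve lies below the axis; ∫[-2,-1] (-u**3 + 7*u + 6) du = -3/4, giving area 3/4.
On [-1, 3] the curve lies above the axis; ∫[-1,3] (-u**3 + 7*u + 6) du = 32, giving area 32.
Total area = 3/4 + 32 = 131/4.

131/4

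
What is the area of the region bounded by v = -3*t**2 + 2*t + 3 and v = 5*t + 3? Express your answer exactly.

Set the curves equal: -3*t**2 + 2*t + 3 = 5*t + 3, so -3*t**2 - 3*t = 0, which factors as -3*t*(t + 1) = 0. The curves meet at t = -1, 0.
On [-1, 0], v = -3*t**2 + 2*t + 3 is on top; that piece has area ∫[-1,0] (-3*t**2 - 3*t) dt = 1/2.

1/2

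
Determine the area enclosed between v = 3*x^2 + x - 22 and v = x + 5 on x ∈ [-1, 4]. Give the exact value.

90

The difference (3*x^2 + x - 22) - (x + 5) = 3*x^2 - 27 changes sign at x = 3 inside [-1, 4], so split the integral there.
∫[-1,3] (3*x^2 - 27) dx = -80; the area of that piece is 80.
∫[3,4] (3*x^2 - 27) dx = 10.
Total area = 80 + 10 = 90.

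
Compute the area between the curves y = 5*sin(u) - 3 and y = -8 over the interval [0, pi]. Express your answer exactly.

On [0, pi], (5*sin(u) - 3) - (-8) = 5*sin(u) + 5 is ≥ 0 throughout, so the area is a single integral of |5*sin(u) + 5|.
∫[0,pi] (5*sin(u) + 5) du = 10 + 5*pi.

10 + 5*pi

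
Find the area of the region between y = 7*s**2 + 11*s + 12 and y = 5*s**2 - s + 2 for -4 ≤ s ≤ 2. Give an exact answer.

The difference (7*s**2 + 11*s + 12) - (5*s**2 - s + 2) = 2*s**2 + 12*s + 10 changes sign at s = -1 inside [-4, 2], so split the integral there.
∫[-4,-1] (2*s**2 + 12*s + 10) ds = -18; the area of that piece is 18.
∫[-1,2] (2*s**2 + 12*s + 10) ds = 54.
Total area = 18 + 54 = 72.

72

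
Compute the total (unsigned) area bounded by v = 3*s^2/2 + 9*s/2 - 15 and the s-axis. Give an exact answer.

343/4

The curve meets the s-axis where 3*s^2/2 + 9*s/2 - 15 = 0, i.e. 3*(s - 2)*(s + 5)/2 = 0, at s = -5, 2.
On [-5, 2] the curve lies below the axis; ∫[-5,2] (3*s^2/2 + 9*s/2 - 15) ds = -343/4, giving area 343/4.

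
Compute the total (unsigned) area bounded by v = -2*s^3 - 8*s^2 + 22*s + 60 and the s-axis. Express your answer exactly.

863/3

The curve meets the s-axis where -2*s^3 - 8*s^2 + 22*s + 60 = 0, i.e. -2*(s - 3)*(s + 2)*(s + 5) = 0, at s = -5, -2, 3.
On [-5, -2] the curve lies below the axis; ∫[-5,-2] (-2*s^3 - 8*s^2 + 22*s + 60) ds = -117/2, giving area 117/2.
On [-2, 3] the curve lies above the axis; ∫[-2,3] (-2*s^3 - 8*s^2 + 22*s + 60) ds = 1375/6, giving area 1375/6.
Total area = 117/2 + 1375/6 = 863/3.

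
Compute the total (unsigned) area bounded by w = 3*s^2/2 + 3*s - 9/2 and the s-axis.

The curve meets the s-axis where 3*s^2/2 + 3*s - 9/2 = 0, i.e. 3*(s - 1)*(s + 3)/2 = 0, at s = -3, 1.
On [-3, 1] the curve lies below the axis; ∫[-3,1] (3*s^2/2 + 3*s - 9/2) ds = -16, giving area 16.

16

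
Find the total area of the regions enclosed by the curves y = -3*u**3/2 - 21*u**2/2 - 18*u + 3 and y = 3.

71/4

Set the curves equal: -3*u**3/2 - 21*u**2/2 - 18*u + 3 = 3, so -3*u**3/2 - 21*u**2/2 - 18*u = 0, which factors as -3*u*(u + 3)*(u + 4)/2 = 0. The curves meet at u = -4, -3, 0.
On [-4, -3], y = 3 is on top; that piece has area ∫[-4,-3] (-(-3*u**3/2 - 21*u**2/2 - 18*u)) du = 7/8.
On [-3, 0], y = -3*u**3/2 - 21*u**2/2 - 18*u + 3 is on top; that piece has area ∫[-3,0] (-3*u**3/2 - 21*u**2/2 - 18*u) du = 135/8.
Total enclosed area = 7/8 + 135/8 = 71/4.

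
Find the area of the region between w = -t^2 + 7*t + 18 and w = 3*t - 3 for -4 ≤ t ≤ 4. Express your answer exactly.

The difference (-t^2 + 7*t + 18) - (3*t - 3) = -t^2 + 4*t + 21 changes sign at t = -3 inside [-4, 4], so split the integral there.
∫[-4,-3] (-t^2 + 4*t + 21) dt = -16/3; the area of that piece is 16/3.
∫[-3,4] (-t^2 + 4*t + 21) dt = 392/3.
Total area = 16/3 + 392/3 = 136.

136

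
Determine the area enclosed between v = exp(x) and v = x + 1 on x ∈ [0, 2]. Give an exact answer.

-5 + exp(2)

On [0, 2], (exp(x)) - (x + 1) = -x + exp(x) - 1 is ≥ 0 throughout, so the area is a single integral of |-x + exp(x) - 1|.
∫[0,2] (-x + exp(x) - 1) dx = -5 + exp(2).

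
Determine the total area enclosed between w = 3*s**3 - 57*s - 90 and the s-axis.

1551/2

The curve meets the s-axis where 3*s**3 - 57*s - 90 = 0, i.e. 3*(s - 5)*(s + 2)*(s + 3) = 0, at s = -3, -2, 5.
On [-3, -2] the curve lies above the axis; ∫[-3,-2] (3*s**3 - 57*s - 90) ds = 15/4, giving area 15/4.
On [-2, 5] the curve lies below the axis; ∫[-2,5] (3*s**3 - 57*s - 90) ds = -3087/4, giving area 3087/4.
Total area = 15/4 + 3087/4 = 1551/2.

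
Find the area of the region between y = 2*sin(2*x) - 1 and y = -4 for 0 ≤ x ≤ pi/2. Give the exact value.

On [0, pi/2], (2*sin(2*x) - 1) - (-4) = 2*sin(2*x) + 3 is ≥ 0 throughout, so the area is a single integral of |2*sin(2*x) + 3|.
∫[0,pi/2] (2*sin(2*x) + 3) dx = 2 + 3*pi/2.

2 + 3*pi/2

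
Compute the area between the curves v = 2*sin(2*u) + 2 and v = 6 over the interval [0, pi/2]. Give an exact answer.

-2 + 2*pi

On [0, pi/2], (2*sin(2*u) + 2) - (6) = 2*sin(2*u) - 4 is ≤ 0 throughout, so the area is a single integral of |2*sin(2*u) - 4|.
∫[0,pi/2] (2*sin(2*u) - 4) du = 2 - 2*pi; the area of that piece is -2 + 2*pi.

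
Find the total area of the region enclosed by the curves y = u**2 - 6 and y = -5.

4/3

Set the curves equal: u**2 - 6 = -5, so u**2 - 1 = 0, which factors as (u - 1)*(u + 1) = 0. The curves meet at u = -1, 1.
On [-1, 1], y = -5 is on top; that piece has area ∫[-1,1] (-(u**2 - 1)) du = 4/3.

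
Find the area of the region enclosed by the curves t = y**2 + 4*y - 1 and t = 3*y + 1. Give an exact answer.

Both boundary curves give t as a function of y, so integrate with respect to y. Setting them equal: y**2 + y - 2 = 0, i.e. (y - 1)*(y + 2) = 0, so they meet at y = -2, 1.
For y in [-2, 1], t = y**2 + 4*y - 1 is on the left; area = ∫[-2,1] (-(y**2 + y - 2)) dy = 9/2.

9/2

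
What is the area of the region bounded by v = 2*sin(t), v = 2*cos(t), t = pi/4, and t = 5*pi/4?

4*sqrt(2)

On [pi/4, 5*pi/4], (2*sin(t)) - (2*cos(t)) = 2*sin(t) - 2*cos(t) is ≥ 0 throughout, so the area is a single integral of |2*sin(t) - 2*cos(t)|.
∫[pi/4,5*pi/4] (2*sin(t) - 2*cos(t)) dt = 4*sqrt(2).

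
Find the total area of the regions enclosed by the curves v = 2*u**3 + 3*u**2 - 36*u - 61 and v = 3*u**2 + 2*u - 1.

517

Set the curves equal: 2*u**3 + 3*u**2 - 36*u - 61 = 3*u**2 + 2*u - 1, so 2*u**3 - 38*u - 60 = 0, which factors as 2*(u - 5)*(u + 2)*(u + 3) = 0. The curves meet at u = -3, -2, 5.
On [-3, -2], v = 2*u**3 + 3*u**2 - 36*u - 61 is on top; that piece has area ∫[-3,-2] (2*u**3 - 38*u - 60) du = 5/2.
On [-2, 5], v = 3*u**2 + 2*u - 1 is on top; that piece has area ∫[-2,5] (-(2*u**3 - 38*u - 60)) du = 1029/2.
Total enclosed area = 5/2 + 1029/2 = 517.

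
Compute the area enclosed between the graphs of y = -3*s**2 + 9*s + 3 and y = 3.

27/2

Set the curves equal: -3*s**2 + 9*s + 3 = 3, so -3*s**2 + 9*s = 0, which factors as -3*s*(s - 3) = 0. The curves meet at s = 0, 3.
On [0, 3], y = -3*s**2 + 9*s + 3 is on top; that piece has area ∫[0,3] (-3*s**2 + 9*s) ds = 27/2.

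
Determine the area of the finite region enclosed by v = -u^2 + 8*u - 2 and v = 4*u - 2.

32/3

Set the curves equal: -u^2 + 8*u - 2 = 4*u - 2, so -u^2 + 4*u = 0, which factors as -u*(u - 4) = 0. The curves meet at u = 0, 4.
On [0, 4], v = -u^2 + 8*u - 2 is on top; that piece has area ∫[0,4] (-u^2 + 4*u) du = 32/3.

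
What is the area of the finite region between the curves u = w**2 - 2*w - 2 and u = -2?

4/3

Both boundary curves give u as a function of w, so integrate with respect to w. Setting them equal: w**2 - 2*w = 0, i.e. w*(w - 2) = 0, so they meet at w = 0, 2.
For w in [0, 2], u = w**2 - 2*w - 2 is on the left; area = ∫[0,2] (-(w**2 - 2*w)) dw = 4/3.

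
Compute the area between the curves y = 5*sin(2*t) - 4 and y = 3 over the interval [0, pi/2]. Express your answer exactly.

-5 + 7*pi/2

On [0, pi/2], (5*sin(2*t) - 4) - (3) = 5*sin(2*t) - 7 is ≤ 0 throughout, so the area is a single integral of |5*sin(2*t) - 7|.
∫[0,pi/2] (5*sin(2*t) - 7) dt = 5 - 7*pi/2; the area of that piece is -5 + 7*pi/2.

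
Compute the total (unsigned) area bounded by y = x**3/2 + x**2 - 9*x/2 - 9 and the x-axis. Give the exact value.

443/12

The curve meets the x-axis where x**3/2 + x**2 - 9*x/2 - 9 = 0, i.e. (x - 3)*(x + 2)*(x + 3)/2 = 0, at x = -3, -2, 3.
On [-3, -2] the curve lies above the axis; ∫[-3,-2] (x**3/2 + x**2 - 9*x/2 - 9) dx = 11/24, giving area 11/24.
On [-2, 3] the curve lies below the axis; ∫[-2,3] (x**3/2 + x**2 - 9*x/2 - 9) dx = -875/24, giving area 875/24.
Total area = 11/24 + 875/24 = 443/12.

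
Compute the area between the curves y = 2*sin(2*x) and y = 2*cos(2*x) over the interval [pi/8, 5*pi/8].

On [pi/8, 5*pi/8], (2*sin(2*x)) - (2*cos(2*x)) = 2*sin(2*x) - 2*cos(2*x) is ≥ 0 throughout, so the area is a single integral of |2*sin(2*x) - 2*cos(2*x)|.
∫[pi/8,5*pi/8] (2*sin(2*x) - 2*cos(2*x)) dx = 2*sqrt(2).

2*sqrt(2)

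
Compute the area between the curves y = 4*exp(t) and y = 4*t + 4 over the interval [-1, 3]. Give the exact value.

On [-1, 3], (4*exp(t)) - (4*t + 4) = -4*t + 4*exp(t) - 4 is ≥ 0 throughout, so the area is a single integral of |-4*t + 4*exp(t) - 4|.
∫[-1,3] (-4*t + 4*exp(t) - 4) dt = -32 - 4*exp(-1) + 4*exp(3).

-32 - 4*exp(-1) + 4*exp(3)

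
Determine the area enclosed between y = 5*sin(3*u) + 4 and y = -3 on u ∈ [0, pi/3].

On [0, pi/3], (5*sin(3*u) + 4) - (-3) = 5*sin(3*u) + 7 is ≥ 0 throughout, so the area is a single integral of |5*sin(3*u) + 7|.
∫[0,pi/3] (5*sin(3*u) + 7) du = 10/3 + 7*pi/3.

10/3 + 7*pi/3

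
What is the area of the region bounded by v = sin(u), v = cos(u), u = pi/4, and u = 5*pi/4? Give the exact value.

2*sqrt(2)

On [pi/4, 5*pi/4], (sin(u)) - (cos(u)) = sin(u) - cos(u) is ≥ 0 throughout, so the area is a single integral of |sin(u) - cos(u)|.
∫[pi/4,5*pi/4] (sin(u) - cos(u)) du = 2*sqrt(2).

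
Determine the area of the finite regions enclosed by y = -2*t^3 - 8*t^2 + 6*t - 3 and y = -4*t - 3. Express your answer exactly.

Set the curves equal: -2*t^3 - 8*t^2 + 6*t - 3 = -4*t - 3, so -2*t^3 - 8*t^2 + 10*t = 0, which factors as -2*t*(t - 1)*(t + 5) = 0. The curves meet at t = -5, 0, 1.
On [-5, 0], y = -4*t - 3 is on top; that piece has area ∫[-5,0] (-(-2*t^3 - 8*t^2 + 10*t)) dt = 875/6.
On [0, 1], y = -2*t^3 - 8*t^2 + 6*t - 3 is on top; that piece has area ∫[0,1] (-2*t^3 - 8*t^2 + 10*t) dt = 11/6.
Total enclosed area = 875/6 + 11/6 = 443/3.

443/3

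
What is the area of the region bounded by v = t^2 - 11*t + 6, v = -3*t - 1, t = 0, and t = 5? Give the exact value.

30

The difference (t^2 - 11*t + 6) - (-3*t - 1) = t^2 - 8*t + 7 changes sign at t = 1 inside [0, 5], so split the integral there.
∫[0,1] (t^2 - 8*t + 7) dt = 10/3.
∫[1,5] (t^2 - 8*t + 7) dt = -80/3; the area of that piece is 80/3.
Total area = 10/3 + 80/3 = 30.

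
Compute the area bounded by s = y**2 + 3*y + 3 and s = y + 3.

Both boundary curves give s as a function of y, so integrate with respect to y. Setting them equal: y**2 + 2*y = 0, i.e. y*(y + 2) = 0, so they meet at y = -2, 0.
For y in [-2, 0], s = y**2 + 3*y + 3 is on the left; area = ∫[-2,0] (-(y**2 + 2*y)) dy = 4/3.

4/3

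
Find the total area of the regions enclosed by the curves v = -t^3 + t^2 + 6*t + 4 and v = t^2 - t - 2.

131/4

Set the curves equal: -t^3 + t^2 + 6*t + 4 = t^2 - t - 2, so -t^3 + 7*t + 6 = 0, which factors as -(t - 3)*(t + 1)*(t + 2) = 0. The curves meet at t = -2, -1, 3.
On [-2, -1], v = t^2 - t - 2 is on top; that piece has area ∫[-2,-1] (-(-t^3 + 7*t + 6)) dt = 3/4.
On [-1, 3], v = -t^3 + t^2 + 6*t + 4 is on top; that piece has area ∫[-1,3] (-t^3 + 7*t + 6) dt = 32.
Total enclosed area = 3/4 + 32 = 131/4.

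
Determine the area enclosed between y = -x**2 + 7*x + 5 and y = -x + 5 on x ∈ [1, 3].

On [1, 3], (-x**2 + 7*x + 5) - (-x + 5) = -x**2 + 8*x is ≥ 0 throughout, so the area is a single integral of |-x**2 + 8*x|.
∫[1,3] (-x**2 + 8*x) dx = 70/3.

70/3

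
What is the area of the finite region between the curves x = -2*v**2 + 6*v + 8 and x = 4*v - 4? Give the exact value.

Both boundary curves give x as a function of v, so integrate with respect to v. Setting them equal: -2*v**2 + 2*v + 12 = 0, i.e. -2*(v - 3)*(v + 2) = 0, so they meet at v = -2, 3.
For v in [-2, 3], x = -2*v**2 + 6*v + 8 is on the right; area = ∫[-2,3] (-2*v**2 + 2*v + 12) dv = 125/3.

125/3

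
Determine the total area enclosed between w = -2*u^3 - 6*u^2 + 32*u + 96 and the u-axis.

The curve meets the u-axis where -2*u^3 - 6*u^2 + 32*u + 96 = 0, i.e. -2*(u - 4)*(u + 3)*(u + 4) = 0, at u = -4, -3, 4.
On [-4, -3] the curve lies below the axis; ∫[-4,-3] (-2*u^3 - 6*u^2 + 32*u + 96) du = -5/2, giving area 5/2.
On [-3, 4] the curve lies above the axis; ∫[-3,4] (-2*u^3 - 6*u^2 + 32*u + 96) du = 1029/2, giving area 1029/2.
Total area = 5/2 + 1029/2 = 517.

517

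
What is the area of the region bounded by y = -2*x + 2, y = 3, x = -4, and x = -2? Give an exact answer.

On [-4, -2], (-2*x + 2) - (3) = -2*x - 1 is ≥ 0 throughout, so the area is a single integral of |-2*x - 1|.
∫[-4,-2] (-2*x - 1) dx = 10.

10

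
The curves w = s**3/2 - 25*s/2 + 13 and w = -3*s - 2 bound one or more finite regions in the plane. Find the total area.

Set the curves equal: s**3/2 - 25*s/2 + 13 = -3*s - 2, so s**3/2 - 19*s/2 + 15 = 0, which factors as (s - 3)*(s - 2)*(s + 5)/2 = 0. The curves meet at s = -5, 2, 3.
On [-5, 2], w = s**3/2 - 25*s/2 + 13 is on top; that piece has area ∫[-5,2] (s**3/2 - 19*s/2 + 15) ds = 1029/8.
On [2, 3], w = -3*s - 2 is on top; that piece has area ∫[2,3] (-(s**3/2 - 19*s/2 + 15)) ds = 5/8.
Total enclosed area = 1029/8 + 5/8 = 517/4.

517/4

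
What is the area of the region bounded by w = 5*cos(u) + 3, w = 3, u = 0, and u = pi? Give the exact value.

The difference (5*cos(u) + 3) - (3) = 5*cos(u) changes sign at u = pi/2 inside [0, pi], so split the integral there.
∫[0,pi/2] (5*cos(u)) du = 5.
∫[pi/2,pi] (5*cos(u)) du = -5; the area of that piece is 5.
Total area = 5 + 5 = 10.

10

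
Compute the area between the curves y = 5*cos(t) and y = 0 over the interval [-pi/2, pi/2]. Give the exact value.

10

On [-pi/2, pi/2], (5*cos(t)) - (0) = 5*cos(t) is ≥ 0 throughout, so the area is a single integral of |5*cos(t)|.
∫[-pi/2,pi/2] (5*cos(t)) dt = 10.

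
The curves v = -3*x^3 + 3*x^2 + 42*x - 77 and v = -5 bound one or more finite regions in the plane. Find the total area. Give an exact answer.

1741/4

Set the curves equal: -3*x^3 + 3*x^2 + 42*x - 77 = -5, so -3*x^3 + 3*x^2 + 42*x - 72 = 0, which factors as -3*(x - 3)*(x - 2)*(x + 4) = 0. The curves meet at x = -4, 2, 3.
On [-4, 2], v = -5 is on top; that piece has area ∫[-4,2] (-(-3*x^3 + 3*x^2 + 42*x - 72)) dx = 432.
On [2, 3], v = -3*x^3 + 3*x^2 + 42*x - 77 is on top; that piece has area ∫[2,3] (-3*x^3 + 3*x^2 + 42*x - 72) dx = 13/4.
Total enclosed area = 432 + 13/4 = 1741/4.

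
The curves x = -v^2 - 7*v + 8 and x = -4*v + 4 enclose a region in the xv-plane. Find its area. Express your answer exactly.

Both boundary curves give x as a function of v, so integrate with respect to v. Setting them equal: -v^2 - 3*v + 4 = 0, i.e. -(v - 1)*(v + 4) = 0, so they meet at v = -4, 1.
For v in [-4, 1], x = -v^2 - 7*v + 8 is on the right; area = ∫[-4,1] (-v^2 - 3*v + 4) dv = 125/6.

125/6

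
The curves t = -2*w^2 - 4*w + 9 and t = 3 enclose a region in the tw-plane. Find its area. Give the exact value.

Both boundary curves give t as a function of w, so integrate with respect to w. Setting them equal: -2*w^2 - 4*w + 6 = 0, i.e. -2*(w - 1)*(w + 3) = 0, so they meet at w = -3, 1.
For w in [-3, 1], t = -2*w^2 - 4*w + 9 is on the right; area = ∫[-3,1] (-2*w^2 - 4*w + 6) dw = 64/3.

64/3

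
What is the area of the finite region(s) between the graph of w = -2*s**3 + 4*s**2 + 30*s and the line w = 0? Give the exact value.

863/3

The curve meets the s-axis where -2*s**3 + 4*s**2 + 30*s = 0, i.e. -2*s*(s - 5)*(s + 3) = 0, at s = -3, 0, 5.
On [-3, 0] the curve lies below the axis; ∫[-3,0] (-2*s**3 + 4*s**2 + 30*s) ds = -117/2, giving area 117/2.
On [0, 5] the curve lies above the axis; ∫[0,5] (-2*s**3 + 4*s**2 + 30*s) ds = 1375/6, giving area 1375/6.
Total area = 117/2 + 1375/6 = 863/3.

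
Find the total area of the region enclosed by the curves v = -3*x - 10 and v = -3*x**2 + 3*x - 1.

Set the curves equal: -3*x - 10 = -3*x**2 + 3*x - 1, so 3*x**2 - 6*x - 9 = 0, which factors as 3*(x - 3)*(x + 1) = 0. The curves meet at x = -1, 3.
On [-1, 3], v = -3*x**2 + 3*x - 1 is on top; that piece has area ∫[-1,3] (-(3*x**2 - 6*x - 9)) dx = 32.

32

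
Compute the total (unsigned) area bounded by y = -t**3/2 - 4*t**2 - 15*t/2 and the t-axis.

The curve meets the t-axis where -t**3/2 - 4*t**2 - 15*t/2 = 0, i.e. -t*(t + 3)*(t + 5)/2 = 0, at t = -5, -3, 0.
On [-5, -3] the curve lies below the axis; ∫[-5,-3] (-t**3/2 - 4*t**2 - 15*t/2) dt = -8/3, giving area 8/3.
On [-3, 0] the curve lies above the axis; ∫[-3,0] (-t**3/2 - 4*t**2 - 15*t/2) dt = 63/8, giving area 63/8.
Total area = 8/3 + 63/8 = 253/24.

253/24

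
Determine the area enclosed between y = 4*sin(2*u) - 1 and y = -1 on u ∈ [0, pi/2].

On [0, pi/2], (4*sin(2*u) - 1) - (-1) = 4*sin(2*u) is ≥ 0 throughout, so the area is a single integral of |4*sin(2*u)|.
∫[0,pi/2] (4*sin(2*u)) du = 4.

4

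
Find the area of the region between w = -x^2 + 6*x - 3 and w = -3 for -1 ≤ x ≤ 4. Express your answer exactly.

The difference (-x^2 + 6*x - 3) - (-3) = -x^2 + 6*x changes sign at x = 0 inside [-1, 4], so split the integral there.
∫[-1,0] (-x^2 + 6*x) dx = -10/3; the area of that piece is 10/3.
∫[0,4] (-x^2 + 6*x) dx = 80/3.
Total area = 10/3 + 80/3 = 30.

30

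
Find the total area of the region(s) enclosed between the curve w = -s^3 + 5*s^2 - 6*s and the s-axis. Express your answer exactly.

The curve meets the s-axis where -s^3 + 5*s^2 - 6*s = 0, i.e. -s*(s - 3)*(s - 2) = 0, at s = 0, 2, 3.
On [0, 2] the curve lies below the axis; ∫[0,2] (-s^3 + 5*s^2 - 6*s) ds = -8/3, giving area 8/3.
On [2, 3] the curve lies above the axis; ∫[2,3] (-s^3 + 5*s^2 - 6*s) ds = 5/12, giving area 5/12.
Total area = 8/3 + 5/12 = 37/12.

37/12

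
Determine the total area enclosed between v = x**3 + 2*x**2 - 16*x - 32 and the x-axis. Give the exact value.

568/3

The curve meets the x-axis where x**3 + 2*x**2 - 16*x - 32 = 0, i.e. (x - 4)*(x + 2)*(x + 4) = 0, at x = -4, -2, 4.
On [-4, -2] the curve lies above the axis; ∫[-4,-2] (x**3 + 2*x**2 - 16*x - 32) dx = 28/3, giving area 28/3.
On [-2, 4] the curve lies below the axis; ∫[-2,4] (x**3 + 2*x**2 - 16*x - 32) dx = -180, giving area 180.
Total area = 28/3 + 180 = 568/3.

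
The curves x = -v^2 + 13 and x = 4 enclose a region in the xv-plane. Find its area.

36

Both boundary curves give x as a function of v, so integrate with respect to v. Setting them equal: -v^2 + 9 = 0, i.e. -(v - 3)*(v + 3) = 0, so they meet at v = -3, 3.
For v in [-3, 3], x = -v^2 + 13 is on the right; area = ∫[-3,3] (-v^2 + 9) dv = 36.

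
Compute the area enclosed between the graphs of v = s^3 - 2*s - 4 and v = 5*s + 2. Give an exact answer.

131/4

Set the curves equal: s^3 - 2*s - 4 = 5*s + 2, so s^3 - 7*s - 6 = 0, which factors as (s - 3)*(s + 1)*(s + 2) = 0. The curves meet at s = -2, -1, 3.
On [-2, -1], v = s^3 - 2*s - 4 is on top; that piece has area ∫[-2,-1] (s^3 - 7*s - 6) ds = 3/4.
On [-1, 3], v = 5*s + 2 is on top; that piece has area ∫[-1,3] (-(s^3 - 7*s - 6)) ds = 32.
Total enclosed area = 3/4 + 32 = 131/4.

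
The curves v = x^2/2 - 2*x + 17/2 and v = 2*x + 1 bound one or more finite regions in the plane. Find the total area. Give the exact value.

Set the curves equal: x^2/2 - 2*x + 17/2 = 2*x + 1, so x^2/2 - 4*x + 15/2 = 0, which factors as (x - 5)*(x - 3)/2 = 0. The curves meet at x = 3, 5.
On [3, 5], v = 2*x + 1 is on top; that piece has area ∫[3,5] (-(x^2/2 - 4*x + 15/2)) dx = 2/3.

2/3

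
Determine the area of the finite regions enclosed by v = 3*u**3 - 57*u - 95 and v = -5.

Set the curves equal: 3*u**3 - 57*u - 95 = -5, so 3*u**3 - 57*u - 90 = 0, which factors as 3*(u - 5)*(u + 2)*(u + 3) = 0. The curves meet at u = -3, -2, 5.
On [-3, -2], v = 3*u**3 - 57*u - 95 is on top; that piece has area ∫[-3,-2] (3*u**3 - 57*u - 90) du = 15/4.
On [-2, 5], v = -5 is on top; that piece has area ∫[-2,5] (-(3*u**3 - 57*u - 90)) du = 3087/4.
Total enclosed area = 15/4 + 3087/4 = 1551/2.

1551/2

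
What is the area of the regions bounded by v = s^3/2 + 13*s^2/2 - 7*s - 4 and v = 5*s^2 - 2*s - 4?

Set the curves equal: s^3/2 + 13*s^2/2 - 7*s - 4 = 5*s^2 - 2*s - 4, so s^3/2 + 3*s^2/2 - 5*s = 0, which factors as s*(s - 2)*(s + 5)/2 = 0. The curves meet at s = -5, 0, 2.
On [-5, 0], v = s^3/2 + 13*s^2/2 - 7*s - 4 is on top; that piece has area ∫[-5,0] (s^3/2 + 3*s^2/2 - 5*s) ds = 375/8.
On [0, 2], v = 5*s^2 - 2*s - 4 is on top; that piece has area ∫[0,2] (-(s^3/2 + 3*s^2/2 - 5*s)) ds = 4.
Total enclosed area = 375/8 + 4 = 407/8.

407/8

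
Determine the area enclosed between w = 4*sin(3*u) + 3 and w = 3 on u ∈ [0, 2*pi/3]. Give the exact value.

16/3

The difference (4*sin(3*u) + 3) - (3) = 4*sin(3*u) changes sign at u = pi/3 inside [0, 2*pi/3], so split the integral there.
∫[0,pi/3] (4*sin(3*u)) du = 8/3.
∫[pi/3,2*pi/3] (4*sin(3*u)) du = -8/3; the area of that piece is 8/3.
Total area = 8/3 + 8/3 = 16/3.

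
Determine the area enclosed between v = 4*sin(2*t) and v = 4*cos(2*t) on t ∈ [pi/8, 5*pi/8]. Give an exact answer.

On [pi/8, 5*pi/8], (4*sin(2*t)) - (4*cos(2*t)) = 4*sin(2*t) - 4*cos(2*t) is ≥ 0 throughout, so the area is a single integral of |4*sin(2*t) - 4*cos(2*t)|.
∫[pi/8,5*pi/8] (4*sin(2*t) - 4*cos(2*t)) dt = 4*sqrt(2).

4*sqrt(2)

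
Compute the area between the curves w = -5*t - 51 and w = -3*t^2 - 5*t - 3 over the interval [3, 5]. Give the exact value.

24

The difference (-5*t - 51) - (-3*t^2 - 5*t - 3) = 3*t^2 - 48 changes sign at t = 4 inside [3, 5], so split the integral there.
∫[3,4] (3*t^2 - 48) dt = -11; the area of that piece is 11.
∫[4,5] (3*t^2 - 48) dt = 13.
Total area = 11 + 13 = 24.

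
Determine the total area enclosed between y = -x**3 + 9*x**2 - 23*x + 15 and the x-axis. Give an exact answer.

8

The curve meets the x-axis where -x**3 + 9*x**2 - 23*x + 15 = 0, i.e. -(x - 5)*(x - 3)*(x - 1) = 0, at x = 1, 3, 5.
On [1, 3] the curve lies below the axis; ∫[1,3] (-x**3 + 9*x**2 - 23*x + 15) dx = -4, giving area 4.
On [3, 5] the curve lies above the axis; ∫[3,5] (-x**3 + 9*x**2 - 23*x + 15) dx = 4, giving area 4.
Total area = 4 + 4 = 8.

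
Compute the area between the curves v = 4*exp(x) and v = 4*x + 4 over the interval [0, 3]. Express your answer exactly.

-34 + 4*exp(3)

On [0, 3], (4*exp(x)) - (4*x + 4) = -4*x + 4*exp(x) - 4 is ≥ 0 throughout, so the area is a single integral of |-4*x + 4*exp(x) - 4|.
∫[0,3] (-4*x + 4*exp(x) - 4) dx = -34 + 4*exp(3).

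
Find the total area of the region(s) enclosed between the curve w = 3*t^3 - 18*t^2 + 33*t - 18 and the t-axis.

3/2

The curve meets the t-axis where 3*t^3 - 18*t^2 + 33*t - 18 = 0, i.e. 3*(t - 3)*(t - 2)*(t - 1) = 0, at t = 1, 2, 3.
On [1, 2] the curve lies above the axis; ∫[1,2] (3*t^3 - 18*t^2 + 33*t - 18) dt = 3/4, giving area 3/4.
On [2, 3] the curve lies below the axis; ∫[2,3] (3*t^3 - 18*t^2 + 33*t - 18) dt = -3/4, giving area 3/4.
Total area = 3/4 + 3/4 = 3/2.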